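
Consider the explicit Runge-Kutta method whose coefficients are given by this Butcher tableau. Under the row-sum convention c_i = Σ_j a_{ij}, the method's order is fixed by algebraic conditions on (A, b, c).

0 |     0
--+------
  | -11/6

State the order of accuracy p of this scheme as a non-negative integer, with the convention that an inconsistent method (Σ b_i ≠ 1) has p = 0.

b = (-11/6)
c = (0)
Σ b_i: (-11/6)·1 = -11/6 ≠ 1 ⇒ order 0.

0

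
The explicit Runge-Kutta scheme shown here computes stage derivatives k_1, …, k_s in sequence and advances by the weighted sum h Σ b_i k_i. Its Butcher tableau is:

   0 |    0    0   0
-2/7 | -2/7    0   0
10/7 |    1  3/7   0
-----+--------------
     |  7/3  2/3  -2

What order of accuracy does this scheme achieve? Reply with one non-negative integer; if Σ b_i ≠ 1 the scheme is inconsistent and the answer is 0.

b = (7/3, 2/3, -2)
c = (0, -2/7, 10/7)
Ac = (0, 0, -6/49)
Σ b_i: 7/3·1 + 2/3·1 + (-2)·1 = 1 ✓
b·c: 2/3·(-2/7) + (-2)·10/7 = -64/21 ≠ 1/2 ⇒ order 1.

1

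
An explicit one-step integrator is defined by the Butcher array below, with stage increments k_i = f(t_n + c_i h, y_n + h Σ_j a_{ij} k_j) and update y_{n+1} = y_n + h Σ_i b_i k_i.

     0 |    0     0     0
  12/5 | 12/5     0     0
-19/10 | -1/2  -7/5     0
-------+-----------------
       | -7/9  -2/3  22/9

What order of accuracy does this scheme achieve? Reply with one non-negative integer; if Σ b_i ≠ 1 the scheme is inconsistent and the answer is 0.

1

b = (-7/9, -2/3, 22/9)
c = (0, 12/5, -19/10)
Ac = (0, 0, -84/25)
Σ b_i: (-7/9)·1 + (-2/3)·1 + 22/9·1 = 1 ✓
b·c: (-2/3)·12/5 + 22/9·(-19/10) = -281/45 ≠ 1/2 ⇒ order 1.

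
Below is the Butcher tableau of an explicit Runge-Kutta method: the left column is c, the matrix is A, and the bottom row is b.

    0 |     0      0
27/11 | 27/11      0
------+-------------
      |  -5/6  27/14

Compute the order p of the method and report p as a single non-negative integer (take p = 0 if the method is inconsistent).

0

b = (-5/6, 27/14)
c = (0, 27/11)
Σ b_i: (-5/6)·1 + 27/14·1 = 23/21 ≠ 1 ⇒ order 0.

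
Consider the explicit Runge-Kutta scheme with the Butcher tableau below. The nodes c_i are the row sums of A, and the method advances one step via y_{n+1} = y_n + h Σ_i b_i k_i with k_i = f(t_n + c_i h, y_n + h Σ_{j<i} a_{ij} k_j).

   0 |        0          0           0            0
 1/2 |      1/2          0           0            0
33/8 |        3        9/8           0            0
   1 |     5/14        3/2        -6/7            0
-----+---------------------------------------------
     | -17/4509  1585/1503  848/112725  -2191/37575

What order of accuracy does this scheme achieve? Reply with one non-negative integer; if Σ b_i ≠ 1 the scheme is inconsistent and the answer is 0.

3

b = (-17/4509, 1585/1503, 848/112725, -2191/37575)
c = (0, 1/2, 33/8, 1)
Ac = (0, 0, 9/16, -39/14)
Σ b_i: (-17/4509)·1 + 1585/1503·1 + 848/112725·1 + (-2191/37575)·1 = 1 ✓
b·c: 1585/1503·1/2 + 848/112725·33/8 + (-2191/37575)·1 = 1/2 ✓
b·c²: 1585/1503·1/4 + 848/112725·1089/64 + (-2191/37575)·1 = 1/3 ✓
b·Ac: 848/112725·9/16 + (-2191/37575)·(-39/14) = 1/6 ✓
b·c³: 1585/1503·1/8 + 848/112725·35937/512 + (-2191/37575)·1 = 28931/48096 ≠ 1/4 ⇒ order 3.
b·(c∘Ac): 848/112725·297/128 + (-2191/37575)·(-39/14) = 721/4008 ≠ 1/8
b·Ac²: 848/112725·9/32 + (-2191/37575)·(-3183/224) = 332941/400800 ≠ 1/12
b·A²c: (-2191/37575)·(-27/56) = 939/33400 ≠ 1/24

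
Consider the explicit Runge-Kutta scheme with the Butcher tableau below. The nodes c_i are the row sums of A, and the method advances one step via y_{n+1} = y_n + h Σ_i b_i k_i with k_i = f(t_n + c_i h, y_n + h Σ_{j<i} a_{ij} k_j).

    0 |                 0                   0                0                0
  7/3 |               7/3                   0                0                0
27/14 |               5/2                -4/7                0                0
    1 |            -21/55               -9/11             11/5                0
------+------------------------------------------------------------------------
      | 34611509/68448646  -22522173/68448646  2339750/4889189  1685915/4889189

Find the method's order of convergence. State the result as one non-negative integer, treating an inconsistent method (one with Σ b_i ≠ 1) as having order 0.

3

b = (34611509/68448646, -22522173/68448646, 2339750/4889189, 1685915/4889189)
c = (0, 7/3, 27/14, 1)
Ac = (0, 0, -4/3, 1797/770)
Σ b_i: 34611509/68448646·1 + (-22522173/68448646)·1 + 2339750/4889189·1 + 1685915/4889189·1 = 1 ✓
b·c: (-22522173/68448646)·7/3 + 2339750/4889189·27/14 + 1685915/4889189·1 = 1/2 ✓
b·c²: (-22522173/68448646)·49/9 + 2339750/4889189·729/196 + 1685915/4889189·1 = 1/3 ✓
b·Ac: 2339750/4889189·(-4/3) + 1685915/4889189·1797/770 = 1/6 ✓
b·c³: (-22522173/68448646)·343/27 + 2339750/4889189·19683/2744 + 1685915/4889189·1 = -495835021/1232075628 ≠ 1/4 ⇒ order 3.
b·(c∘Ac): 2339750/4889189·(-18/7) + 1685915/4889189·1797/770 = -4163937/9778378 ≠ 1/8
b·Ac²: 2339750/4889189·(-28/9) + 1685915/4889189·40189/10780 = -250475321/1232075628 ≠ 1/12
b·A²c: 1685915/4889189·(-44/15) = -14836052/14667567 ≠ 1/24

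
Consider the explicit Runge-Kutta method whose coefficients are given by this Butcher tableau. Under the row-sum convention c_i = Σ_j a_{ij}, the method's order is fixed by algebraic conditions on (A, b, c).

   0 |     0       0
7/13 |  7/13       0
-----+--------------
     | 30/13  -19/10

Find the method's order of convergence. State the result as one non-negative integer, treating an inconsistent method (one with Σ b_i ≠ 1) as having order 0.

b = (30/13, -19/10)
c = (0, 7/13)
Σ b_i: 30/13·1 + (-19/10)·1 = 53/130 ≠ 1 ⇒ order 0.

0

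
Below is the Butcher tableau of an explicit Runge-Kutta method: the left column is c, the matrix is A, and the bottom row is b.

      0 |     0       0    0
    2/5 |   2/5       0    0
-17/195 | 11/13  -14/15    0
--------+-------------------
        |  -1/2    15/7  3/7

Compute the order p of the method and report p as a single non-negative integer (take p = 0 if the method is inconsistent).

b = (-1/2, 15/7, 3/7)
c = (0, 2/5, -17/195)
Ac = (0, 0, -28/75)
Σ b_i: (-1/2)·1 + 15/7·1 + 3/7·1 = 29/14 ≠ 1 ⇒ order 0.

0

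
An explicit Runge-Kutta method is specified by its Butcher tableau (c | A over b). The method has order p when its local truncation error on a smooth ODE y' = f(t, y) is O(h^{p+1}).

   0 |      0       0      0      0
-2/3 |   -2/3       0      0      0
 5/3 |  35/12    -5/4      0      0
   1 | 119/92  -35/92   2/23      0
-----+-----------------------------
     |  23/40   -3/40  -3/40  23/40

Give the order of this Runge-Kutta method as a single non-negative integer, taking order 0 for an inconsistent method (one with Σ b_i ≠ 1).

b = (23/40, -3/40, -3/40, 23/40)
c = (0, -2/3, 5/3, 1)
Ac = (0, 0, 5/6, 55/138)
Σ b_i: 23/40·1 + (-3/40)·1 + (-3/40)·1 + 23/40·1 = 1 ✓
b·c: (-3/40)·(-2/3) + (-3/40)·5/3 + 23/40·1 = 1/2 ✓
b·c²: (-3/40)·4/9 + (-3/40)·25/9 + 23/40·1 = 1/3 ✓
b·Ac: (-3/40)·5/6 + 23/40·55/138 = 1/6 ✓
b·c³: (-3/40)·(-8/27) + (-3/40)·125/27 + 23/40·1 = 1/4 ✓
b·(c∘Ac): (-3/40)·25/18 + 23/40·55/138 = 1/8 ✓
b·Ac²: (-3/40)·(-5/9) + 23/40·5/69 = 1/12 ✓
b·A²c: 23/40·5/69 = 1/24 ✓; 4 stages ⇒ order 4.

4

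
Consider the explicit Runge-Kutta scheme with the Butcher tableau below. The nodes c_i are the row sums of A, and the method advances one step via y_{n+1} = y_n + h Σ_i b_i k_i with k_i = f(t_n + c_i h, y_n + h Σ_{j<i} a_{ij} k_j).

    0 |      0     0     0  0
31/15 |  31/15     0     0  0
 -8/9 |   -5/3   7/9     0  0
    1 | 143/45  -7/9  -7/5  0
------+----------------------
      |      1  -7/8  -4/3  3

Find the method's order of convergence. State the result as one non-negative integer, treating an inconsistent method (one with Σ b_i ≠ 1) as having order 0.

0

b = (1, -7/8, -4/3, 3)
c = (0, 31/15, -8/9, 1)
Ac = (0, 0, 217/135, -49/135)
Σ b_i: 1·1 + (-7/8)·1 + (-4/3)·1 + 3·1 = 43/24 ≠ 1 ⇒ order 0.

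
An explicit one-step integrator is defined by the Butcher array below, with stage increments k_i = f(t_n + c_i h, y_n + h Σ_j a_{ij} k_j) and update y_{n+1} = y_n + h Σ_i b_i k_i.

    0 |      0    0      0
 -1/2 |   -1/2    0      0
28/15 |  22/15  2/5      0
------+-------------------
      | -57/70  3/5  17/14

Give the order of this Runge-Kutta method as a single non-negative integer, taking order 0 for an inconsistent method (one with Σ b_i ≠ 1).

b = (-57/70, 3/5, 17/14)
c = (0, -1/2, 28/15)
Ac = (0, 0, -1/5)
Σ b_i: (-57/70)·1 + 3/5·1 + 17/14·1 = 1 ✓
b·c: 3/5·(-1/2) + 17/14·28/15 = 59/30 ≠ 1/2 ⇒ order 1.

1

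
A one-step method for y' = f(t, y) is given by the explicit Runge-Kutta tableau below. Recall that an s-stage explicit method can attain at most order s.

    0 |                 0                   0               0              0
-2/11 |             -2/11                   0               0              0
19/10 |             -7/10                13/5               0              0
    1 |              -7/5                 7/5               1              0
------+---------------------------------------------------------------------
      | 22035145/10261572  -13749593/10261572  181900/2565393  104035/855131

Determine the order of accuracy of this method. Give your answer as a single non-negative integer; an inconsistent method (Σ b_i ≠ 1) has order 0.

3

b = (22035145/10261572, -13749593/10261572, 181900/2565393, 104035/855131)
c = (0, -2/11, 19/10, 1)
Ac = (0, 0, -26/55, 181/110)
Σ b_i: 22035145/10261572·1 + (-13749593/10261572)·1 + 181900/2565393·1 + 104035/855131·1 = 1 ✓
b·c: (-13749593/10261572)·(-2/11) + 181900/2565393·19/10 + 104035/855131·1 = 1/2 ✓
b·c²: (-13749593/10261572)·4/121 + 181900/2565393·361/100 + 104035/855131·1 = 1/3 ✓
b·Ac: 181900/2565393·(-26/55) + 104035/855131·181/110 = 1/6 ✓
b·c³: (-13749593/10261572)·(-8/1331) + 181900/2565393·6859/1000 + 104035/855131·1 = 57948647/94064410 ≠ 1/4 ⇒ order 3.
b·(c∘Ac): 181900/2565393·(-247/275) + 104035/855131·181/110 = 7703857/56438646 ≠ 1/8
b·Ac²: 181900/2565393·52/605 + 104035/855131·44241/12100 = 254491151/564386460 ≠ 1/12
b·A²c: 104035/855131·(-26/55) = -540982/9406441 ≠ 1/24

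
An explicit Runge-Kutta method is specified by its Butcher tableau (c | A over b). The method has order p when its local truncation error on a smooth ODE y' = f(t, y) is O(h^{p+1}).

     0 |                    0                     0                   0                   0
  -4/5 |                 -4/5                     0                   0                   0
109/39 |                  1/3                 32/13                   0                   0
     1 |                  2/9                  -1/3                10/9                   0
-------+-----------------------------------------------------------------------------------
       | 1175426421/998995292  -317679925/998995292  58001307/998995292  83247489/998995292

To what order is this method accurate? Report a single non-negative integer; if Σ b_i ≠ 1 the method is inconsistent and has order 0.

b = (1175426421/998995292, -317679925/998995292, 58001307/998995292, 83247489/998995292)
c = (0, -4/5, 109/39, 1)
Ac = (0, 0, -128/65, 5918/1755)
Σ b_i: 1175426421/998995292·1 + (-317679925/998995292)·1 + 58001307/998995292·1 + 83247489/998995292·1 = 1 ✓
b·c: (-317679925/998995292)·(-4/5) + 58001307/998995292·109/39 + 83247489/998995292·1 = 1/2 ✓
b·c²: (-317679925/998995292)·16/25 + 58001307/998995292·11881/1521 + 83247489/998995292·1 = 1/3 ✓
b·Ac: 58001307/998995292·(-128/65) + 83247489/998995292·5918/1755 = 1/6 ✓
b·c³: (-317679925/998995292)·(-64/125) + 58001307/998995292·1295029/59319 + 83247489/998995292·1 = 442307167673/292206122910 ≠ 1/4 ⇒ order 3.
b·(c∘Ac): 58001307/998995292·(-13952/2535) + 83247489/998995292·5918/1755 = -57761065/1498492938 ≠ 1/8
b·Ac²: 58001307/998995292·512/325 + 83247489/998995292·2897242/342225 = 232870695877/292206122910 ≠ 1/12
b·A²c: 83247489/998995292·(-256/117) = -45537088/249748823 ≠ 1/24

3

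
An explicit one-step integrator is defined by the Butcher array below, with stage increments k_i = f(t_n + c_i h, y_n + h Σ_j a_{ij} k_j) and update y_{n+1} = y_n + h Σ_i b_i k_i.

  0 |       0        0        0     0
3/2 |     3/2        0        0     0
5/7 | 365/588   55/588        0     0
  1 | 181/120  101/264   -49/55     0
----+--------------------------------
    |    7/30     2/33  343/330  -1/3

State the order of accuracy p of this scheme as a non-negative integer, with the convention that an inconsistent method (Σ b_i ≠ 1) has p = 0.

b = (7/30, 2/33, 343/330, -1/3)
c = (0, 3/2, 5/7, 1)
Ac = (0, 0, 55/392, -1/16)
Σ b_i: 7/30·1 + 2/33·1 + 343/330·1 + (-1/3)·1 = 1 ✓
b·c: 2/33·3/2 + 343/330·5/7 + (-1/3)·1 = 1/2 ✓
b·c²: 2/33·9/4 + 343/330·25/49 + (-1/3)·1 = 1/3 ✓
b·Ac: 343/330·55/392 + (-1/3)·(-1/16) = 1/6 ✓
b·c³: 2/33·27/8 + 343/330·125/343 + (-1/3)·1 = 1/4 ✓
b·(c∘Ac): 343/330·275/2744 + (-1/3)·(-1/16) = 1/8 ✓
b·Ac²: 343/330·165/784 + (-1/3)·13/32 = 1/12 ✓
b·A²c: (-1/3)·(-1/8) = 1/24 ✓; 4 stages ⇒ order 4.

4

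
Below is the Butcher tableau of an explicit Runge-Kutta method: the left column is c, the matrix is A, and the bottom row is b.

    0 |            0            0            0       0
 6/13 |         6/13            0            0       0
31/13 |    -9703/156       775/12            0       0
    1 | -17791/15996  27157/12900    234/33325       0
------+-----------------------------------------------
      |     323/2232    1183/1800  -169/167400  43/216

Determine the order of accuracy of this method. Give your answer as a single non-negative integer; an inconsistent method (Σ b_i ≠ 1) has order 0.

b = (323/2232, 1183/1800, -169/167400, 43/216)
c = (0, 6/13, 31/13, 1)
Ac = (0, 0, 775/26, 85/86)
Σ b_i: 323/2232·1 + 1183/1800·1 + (-169/167400)·1 + 43/216·1 = 1 ✓
b·c: 1183/1800·6/13 + (-169/167400)·31/13 + 43/216·1 = 1/2 ✓
b·c²: 1183/1800·36/169 + (-169/167400)·961/169 + 43/216·1 = 1/3 ✓
b·Ac: (-169/167400)·775/26 + 43/216·85/86 = 1/6 ✓
b·c³: 1183/1800·216/2197 + (-169/167400)·29791/2197 + 43/216·1 = 1/4 ✓
b·(c∘Ac): (-169/167400)·24025/338 + 43/216·85/86 = 1/8 ✓
b·Ac²: (-169/167400)·2325/169 + 43/216·21/43 = 1/12 ✓
b·A²c: 43/216·9/43 = 1/24 ✓; 4 stages ⇒ order 4.

4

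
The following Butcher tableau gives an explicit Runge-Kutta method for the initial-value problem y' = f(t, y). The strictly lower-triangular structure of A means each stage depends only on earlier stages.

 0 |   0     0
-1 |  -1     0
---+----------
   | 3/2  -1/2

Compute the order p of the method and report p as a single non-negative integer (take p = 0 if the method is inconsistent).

b = (3/2, -1/2)
c = (0, -1)
Σ b_i: 3/2·1 + (-1/2)·1 = 1 ✓
b·c: (-1/2)·(-1) = 1/2 ✓; 2 stages ⇒ order 2.

2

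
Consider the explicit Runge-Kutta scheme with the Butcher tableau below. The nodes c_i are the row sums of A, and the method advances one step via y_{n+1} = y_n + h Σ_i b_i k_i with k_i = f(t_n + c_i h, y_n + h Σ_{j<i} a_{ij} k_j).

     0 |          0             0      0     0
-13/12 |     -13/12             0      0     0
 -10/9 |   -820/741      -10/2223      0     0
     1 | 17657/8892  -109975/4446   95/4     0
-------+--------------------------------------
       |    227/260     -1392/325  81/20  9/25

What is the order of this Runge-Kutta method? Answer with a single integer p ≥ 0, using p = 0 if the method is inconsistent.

b = (227/260, -1392/325, 81/20, 9/25)
c = (0, -13/12, -10/9, 1)
Ac = (0, 0, 5/1026, 1675/4104)
Σ b_i: 227/260·1 + (-1392/325)·1 + 81/20·1 + 9/25·1 = 1 ✓
b·c: (-1392/325)·(-13/12) + 81/20·(-10/9) + 9/25·1 = 1/2 ✓
b·c²: (-1392/325)·169/144 + 81/20·100/81 + 9/25·1 = 1/3 ✓
b·Ac: 81/20·5/1026 + 9/25·1675/4104 = 1/6 ✓
b·c³: (-1392/325)·(-2197/1728) + 81/20·(-1000/729) + 9/25·1 = 1/4 ✓
b·(c∘Ac): 81/20·(-25/4617) + 9/25·1675/4104 = 1/8 ✓
b·Ac²: 81/20·(-65/12312) + 9/25·4775/16416 = 1/12 ✓
b·A²c: 9/25·25/216 = 1/24 ✓; 4 stages ⇒ order 4.

4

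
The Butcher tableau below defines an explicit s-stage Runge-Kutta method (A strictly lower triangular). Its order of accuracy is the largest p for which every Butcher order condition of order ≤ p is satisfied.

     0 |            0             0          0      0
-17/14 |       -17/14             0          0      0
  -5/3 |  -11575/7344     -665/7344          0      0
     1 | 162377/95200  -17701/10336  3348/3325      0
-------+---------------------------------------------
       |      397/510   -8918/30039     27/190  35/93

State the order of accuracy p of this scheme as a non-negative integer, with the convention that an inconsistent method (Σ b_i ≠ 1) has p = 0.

b = (397/510, -8918/30039, 27/190, 35/93)
c = (0, -17/14, -5/3, 1)
Ac = (0, 0, 95/864, 899/2240)
Σ b_i: 397/510·1 + (-8918/30039)·1 + 27/190·1 + 35/93·1 = 1 ✓
b·c: (-8918/30039)·(-17/14) + 27/190·(-5/3) + 35/93·1 = 1/2 ✓
b·c²: (-8918/30039)·289/196 + 27/190·25/9 + 35/93·1 = 1/3 ✓
b·Ac: 27/190·95/864 + 35/93·899/2240 = 1/6 ✓
b·c³: (-8918/30039)·(-4913/2744) + 27/190·(-125/27) + 35/93·1 = 1/4 ✓
b·(c∘Ac): 27/190·(-475/2592) + 35/93·899/2240 = 1/8 ✓
b·Ac²: 27/190·(-1615/12096) + 35/93·1705/6272 = 1/12 ✓
b·A²c: 35/93·31/280 = 1/24 ✓; 4 stages ⇒ order 4.

4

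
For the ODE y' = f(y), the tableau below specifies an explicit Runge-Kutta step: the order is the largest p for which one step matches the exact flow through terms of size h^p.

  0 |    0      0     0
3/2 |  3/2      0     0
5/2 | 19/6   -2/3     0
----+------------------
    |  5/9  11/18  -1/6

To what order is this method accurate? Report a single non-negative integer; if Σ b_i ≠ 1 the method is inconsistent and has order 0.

3

b = (5/9, 11/18, -1/6)
c = (0, 3/2, 5/2)
Ac = (0, 0, -1)
Σ b_i: 5/9·1 + 11/18·1 + (-1/6)·1 = 1 ✓
b·c: 11/18·3/2 + (-1/6)·5/2 = 1/2 ✓
b·c²: 11/18·9/4 + (-1/6)·25/4 = 1/3 ✓
b·Ac: (-1/6)·(-1) = 1/6 ✓; 3 stages ⇒ order 3.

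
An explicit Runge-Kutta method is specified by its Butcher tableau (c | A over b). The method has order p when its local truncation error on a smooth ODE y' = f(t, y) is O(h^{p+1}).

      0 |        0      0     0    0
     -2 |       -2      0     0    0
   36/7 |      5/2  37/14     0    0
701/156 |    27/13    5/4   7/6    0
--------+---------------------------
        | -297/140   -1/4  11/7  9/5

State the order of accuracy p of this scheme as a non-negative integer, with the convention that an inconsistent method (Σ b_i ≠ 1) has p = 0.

b = (-297/140, -1/4, 11/7, 9/5)
c = (0, -2, 36/7, 701/156)
Ac = (0, 0, -37/7, 7/2)
Σ b_i: (-297/140)·1 + (-1/4)·1 + 11/7·1 + 9/5·1 = 1 ✓
b·c: (-1/4)·(-2) + 11/7·36/7 + 9/5·701/156 = 212377/12740 ≠ 1/2 ⇒ order 1.

1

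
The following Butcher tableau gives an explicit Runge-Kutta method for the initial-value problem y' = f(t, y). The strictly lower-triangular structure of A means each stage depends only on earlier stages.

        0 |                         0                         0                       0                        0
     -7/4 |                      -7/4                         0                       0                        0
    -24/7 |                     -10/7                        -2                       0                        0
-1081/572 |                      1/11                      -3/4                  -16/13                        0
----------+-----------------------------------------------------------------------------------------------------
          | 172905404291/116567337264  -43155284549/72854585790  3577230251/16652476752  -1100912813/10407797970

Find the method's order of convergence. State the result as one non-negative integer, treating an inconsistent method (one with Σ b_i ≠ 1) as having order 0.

3

b = (172905404291/116567337264, -43155284549/72854585790, 3577230251/16652476752, -1100912813/10407797970)
c = (0, -7/4, -24/7, -1081/572)
Ac = (0, 0, 7/2, 8055/1456)
Σ b_i: 172905404291/116567337264·1 + (-43155284549/72854585790)·1 + 3577230251/16652476752·1 + (-1100912813/10407797970)·1 = 1 ✓
b·c: (-43155284549/72854585790)·(-7/4) + 3577230251/16652476752·(-24/7) + (-1100912813/10407797970)·(-1081/572) = 1/2 ✓
b·c²: (-43155284549/72854585790)·49/16 + 3577230251/16652476752·576/49 + (-1100912813/10407797970)·1168561/327184 = 1/3 ✓
b·Ac: 3577230251/16652476752·7/2 + (-1100912813/10407797970)·8055/1456 = 1/6 ✓
b·c³: (-43155284549/72854585790)·(-343/64) + 3577230251/16652476752·(-13824/343) + (-1100912813/10407797970)·(-1263214441/187149248) = -281909904475/59110387336 ≠ 1/4 ⇒ order 3.
b·(c∘Ac): 3577230251/16652476752·(-12) + (-1100912813/10407797970)·(-8707455/832832) = -65360741335/44406604672 ≠ 1/8
b·Ac²: 3577230251/16652476752·(-49/8) + (-1100912813/10407797970)·(-683463/40768) = 2837162947/6200390280 ≠ 1/12
b·A²c: (-1100912813/10407797970)·(-56/13) = 2371196828/5203898985 ≠ 1/24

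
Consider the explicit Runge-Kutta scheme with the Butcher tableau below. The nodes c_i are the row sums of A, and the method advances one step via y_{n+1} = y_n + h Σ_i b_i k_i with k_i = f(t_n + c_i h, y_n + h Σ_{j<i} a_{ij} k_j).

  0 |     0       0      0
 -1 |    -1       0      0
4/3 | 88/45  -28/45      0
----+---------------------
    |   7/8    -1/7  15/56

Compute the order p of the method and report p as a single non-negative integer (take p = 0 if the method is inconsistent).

3

b = (7/8, -1/7, 15/56)
c = (0, -1, 4/3)
Ac = (0, 0, 28/45)
Σ b_i: 7/8·1 + (-1/7)·1 + 15/56·1 = 1 ✓
b·c: (-1/7)·(-1) + 15/56·4/3 = 1/2 ✓
b·c²: (-1/7)·1 + 15/56·16/9 = 1/3 ✓
b·Ac: 15/56·28/45 = 1/6 ✓; 3 stages ⇒ order 3.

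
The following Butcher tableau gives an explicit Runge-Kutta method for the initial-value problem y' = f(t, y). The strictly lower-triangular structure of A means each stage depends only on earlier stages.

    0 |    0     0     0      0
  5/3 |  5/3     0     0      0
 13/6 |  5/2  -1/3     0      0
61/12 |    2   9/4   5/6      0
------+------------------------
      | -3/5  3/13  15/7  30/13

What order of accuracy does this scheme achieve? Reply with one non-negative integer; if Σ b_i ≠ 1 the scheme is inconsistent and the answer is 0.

b = (-3/5, 3/13, 15/7, 30/13)
c = (0, 5/3, 13/6, 61/12)
Ac = (0, 0, -5/9, 50/9)
Σ b_i: (-3/5)·1 + 3/13·1 + 15/7·1 + 30/13·1 = 1857/455 ≠ 1 ⇒ order 0.

0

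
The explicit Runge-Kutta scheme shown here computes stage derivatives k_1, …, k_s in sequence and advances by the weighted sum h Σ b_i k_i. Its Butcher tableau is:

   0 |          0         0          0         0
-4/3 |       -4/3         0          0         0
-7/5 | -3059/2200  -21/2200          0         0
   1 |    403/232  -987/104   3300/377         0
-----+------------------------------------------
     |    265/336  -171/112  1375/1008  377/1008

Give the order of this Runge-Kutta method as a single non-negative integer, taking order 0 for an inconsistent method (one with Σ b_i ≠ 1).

b = (265/336, -171/112, 1375/1008, 377/1008)
c = (0, -4/3, -7/5, 1)
Ac = (0, 0, 7/550, 301/754)
Σ b_i: 265/336·1 + (-171/112)·1 + 1375/1008·1 + 377/1008·1 = 1 ✓
b·c: (-171/112)·(-4/3) + 1375/1008·(-7/5) + 377/1008·1 = 1/2 ✓
b·c²: (-171/112)·16/9 + 1375/1008·49/25 + 377/1008·1 = 1/3 ✓
b·Ac: 1375/1008·7/550 + 377/1008·301/754 = 1/6 ✓
b·c³: (-171/112)·(-64/27) + 1375/1008·(-343/125) + 377/1008·1 = 1/4 ✓
b·(c∘Ac): 1375/1008·(-49/2750) + 377/1008·301/754 = 1/8 ✓
b·Ac²: 1375/1008·(-14/825) + 377/1008·322/1131 = 1/12 ✓
b·A²c: 377/1008·42/377 = 1/24 ✓; 4 stages ⇒ order 4.

4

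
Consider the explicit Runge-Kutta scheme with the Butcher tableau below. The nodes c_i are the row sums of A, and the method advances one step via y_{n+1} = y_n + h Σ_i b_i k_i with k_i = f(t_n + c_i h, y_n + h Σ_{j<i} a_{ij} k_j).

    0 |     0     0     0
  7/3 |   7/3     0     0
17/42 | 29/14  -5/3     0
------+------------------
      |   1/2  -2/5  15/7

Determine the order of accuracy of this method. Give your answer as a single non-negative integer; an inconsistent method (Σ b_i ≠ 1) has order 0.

b = (1/2, -2/5, 15/7)
c = (0, 7/3, 17/42)
Ac = (0, 0, -35/9)
Σ b_i: 1/2·1 + (-2/5)·1 + 15/7·1 = 157/70 ≠ 1 ⇒ order 0.

0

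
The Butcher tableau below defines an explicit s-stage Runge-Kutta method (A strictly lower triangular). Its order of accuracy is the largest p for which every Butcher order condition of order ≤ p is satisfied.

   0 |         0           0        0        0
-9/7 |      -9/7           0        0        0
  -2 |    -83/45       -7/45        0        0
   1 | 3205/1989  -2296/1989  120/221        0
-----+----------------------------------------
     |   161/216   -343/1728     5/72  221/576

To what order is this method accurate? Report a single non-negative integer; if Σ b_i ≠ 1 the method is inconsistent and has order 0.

4

b = (161/216, -343/1728, 5/72, 221/576)
c = (0, -9/7, -2, 1)
Ac = (0, 0, 1/5, 88/221)
Σ b_i: 161/216·1 + (-343/1728)·1 + 5/72·1 + 221/576·1 = 1 ✓
b·c: (-343/1728)·(-9/7) + 5/72·(-2) + 221/576·1 = 1/2 ✓
b·c²: (-343/1728)·81/49 + 5/72·4 + 221/576·1 = 1/3 ✓
b·Ac: 5/72·1/5 + 221/576·88/221 = 1/6 ✓
b·c³: (-343/1728)·(-729/343) + 5/72·(-8) + 221/576·1 = 1/4 ✓
b·(c∘Ac): 5/72·(-2/5) + 221/576·88/221 = 1/8 ✓
b·Ac²: 5/72·(-9/35) + 221/576·24/91 = 1/12 ✓
b·A²c: 221/576·24/221 = 1/24 ✓; 4 stages ⇒ order 4.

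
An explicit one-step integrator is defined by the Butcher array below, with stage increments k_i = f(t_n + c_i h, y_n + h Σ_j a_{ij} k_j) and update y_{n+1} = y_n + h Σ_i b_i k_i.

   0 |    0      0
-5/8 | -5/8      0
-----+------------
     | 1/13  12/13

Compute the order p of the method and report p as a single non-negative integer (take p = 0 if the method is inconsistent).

b = (1/13, 12/13)
c = (0, -5/8)
Σ b_i: 1/13·1 + 12/13·1 = 1 ✓
b·c: 12/13·(-5/8) = -15/26 ≠ 1/2 ⇒ order 1.

1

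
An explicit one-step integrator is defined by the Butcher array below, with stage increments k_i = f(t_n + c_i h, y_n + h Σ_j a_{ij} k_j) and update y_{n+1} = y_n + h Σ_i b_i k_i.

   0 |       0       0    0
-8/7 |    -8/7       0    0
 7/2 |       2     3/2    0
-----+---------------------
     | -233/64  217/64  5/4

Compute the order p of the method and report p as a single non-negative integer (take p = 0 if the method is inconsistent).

b = (-233/64, 217/64, 5/4)
c = (0, -8/7, 7/2)
Ac = (0, 0, -12/7)
Σ b_i: (-233/64)·1 + 217/64·1 + 5/4·1 = 1 ✓
b·c: 217/64·(-8/7) + 5/4·7/2 = 1/2 ✓
b·c²: 217/64·64/49 + 5/4·49/4 = 2211/112 ≠ 1/3 ⇒ order 2.
b·Ac: 5/4·(-12/7) = -15/7 ≠ 1/6

2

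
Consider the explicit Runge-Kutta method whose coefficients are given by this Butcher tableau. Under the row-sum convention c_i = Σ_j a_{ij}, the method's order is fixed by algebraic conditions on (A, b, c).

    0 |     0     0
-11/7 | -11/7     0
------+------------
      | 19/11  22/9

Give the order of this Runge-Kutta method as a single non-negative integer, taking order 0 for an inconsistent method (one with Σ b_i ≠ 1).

0

b = (19/11, 22/9)
c = (0, -11/7)
Σ b_i: 19/11·1 + 22/9·1 = 413/99 ≠ 1 ⇒ order 0.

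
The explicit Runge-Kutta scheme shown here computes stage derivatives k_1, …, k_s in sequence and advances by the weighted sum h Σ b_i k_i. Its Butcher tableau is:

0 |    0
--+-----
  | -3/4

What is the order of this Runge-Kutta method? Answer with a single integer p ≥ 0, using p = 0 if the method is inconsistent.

b = (-3/4)
c = (0)
Σ b_i: (-3/4)·1 = -3/4 ≠ 1 ⇒ order 0.

0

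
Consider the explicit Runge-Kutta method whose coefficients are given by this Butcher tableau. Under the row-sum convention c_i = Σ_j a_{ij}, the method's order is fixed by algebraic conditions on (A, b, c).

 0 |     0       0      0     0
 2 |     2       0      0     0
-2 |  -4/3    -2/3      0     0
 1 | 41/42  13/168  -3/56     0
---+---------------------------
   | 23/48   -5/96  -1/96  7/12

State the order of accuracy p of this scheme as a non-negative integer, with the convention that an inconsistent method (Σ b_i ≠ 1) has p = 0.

b = (23/48, -5/96, -1/96, 7/12)
c = (0, 2, -2, 1)
Ac = (0, 0, -4/3, 11/42)
Σ b_i: 23/48·1 + (-5/96)·1 + (-1/96)·1 + 7/12·1 = 1 ✓
b·c: (-5/96)·2 + (-1/96)·(-2) + 7/12·1 = 1/2 ✓
b·c²: (-5/96)·4 + (-1/96)·4 + 7/12·1 = 1/3 ✓
b·Ac: (-1/96)·(-4/3) + 7/12·11/42 = 1/6 ✓
b·c³: (-5/96)·8 + (-1/96)·(-8) + 7/12·1 = 1/4 ✓
b·(c∘Ac): (-1/96)·8/3 + 7/12·11/42 = 1/8 ✓
b·Ac²: (-1/96)·(-8/3) + 7/12·2/21 = 1/12 ✓
b·A²c: 7/12·1/14 = 1/24 ✓; 4 stages ⇒ order 4.

4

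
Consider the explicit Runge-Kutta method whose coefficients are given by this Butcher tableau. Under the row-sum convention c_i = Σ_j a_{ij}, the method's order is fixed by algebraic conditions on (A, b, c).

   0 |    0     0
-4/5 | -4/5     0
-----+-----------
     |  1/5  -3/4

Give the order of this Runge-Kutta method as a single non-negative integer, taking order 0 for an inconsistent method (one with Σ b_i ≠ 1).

b = (1/5, -3/4)
c = (0, -4/5)
Σ b_i: 1/5·1 + (-3/4)·1 = -11/20 ≠ 1 ⇒ order 0.

0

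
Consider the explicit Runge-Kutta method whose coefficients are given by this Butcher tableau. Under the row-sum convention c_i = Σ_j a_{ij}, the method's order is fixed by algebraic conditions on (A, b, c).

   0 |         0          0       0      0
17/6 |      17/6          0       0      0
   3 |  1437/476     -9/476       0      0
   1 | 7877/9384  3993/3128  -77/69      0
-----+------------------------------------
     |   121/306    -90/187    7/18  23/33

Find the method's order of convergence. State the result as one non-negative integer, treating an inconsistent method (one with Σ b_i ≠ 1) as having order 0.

b = (121/306, -90/187, 7/18, 23/33)
c = (0, 17/6, 3, 1)
Ac = (0, 0, -3/56, 99/368)
Σ b_i: 121/306·1 + (-90/187)·1 + 7/18·1 + 23/33·1 = 1 ✓
b·c: (-90/187)·17/6 + 7/18·3 + 23/33·1 = 1/2 ✓
b·c²: (-90/187)·289/36 + 7/18·9 + 23/33·1 = 1/3 ✓
b·Ac: 7/18·(-3/56) + 23/33·99/368 = 1/6 ✓
b·c³: (-90/187)·4913/216 + 7/18·27 + 23/33·1 = 1/4 ✓
b·(c∘Ac): 7/18·(-9/56) + 23/33·99/368 = 1/8 ✓
b·Ac²: 7/18·(-17/112) + 23/33·451/2208 = 1/12 ✓
b·A²c: 23/33·11/184 = 1/24 ✓; 4 stages ⇒ order 4.

4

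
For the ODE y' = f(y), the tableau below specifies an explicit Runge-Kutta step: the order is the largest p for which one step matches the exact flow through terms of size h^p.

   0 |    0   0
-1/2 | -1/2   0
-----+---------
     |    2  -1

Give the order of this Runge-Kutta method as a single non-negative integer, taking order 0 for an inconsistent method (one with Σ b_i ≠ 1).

2

b = (2, -1)
c = (0, -1/2)
Σ b_i: 2·1 + (-1)·1 = 1 ✓
b·c: (-1)·(-1/2) = 1/2 ✓; 2 stages ⇒ order 2.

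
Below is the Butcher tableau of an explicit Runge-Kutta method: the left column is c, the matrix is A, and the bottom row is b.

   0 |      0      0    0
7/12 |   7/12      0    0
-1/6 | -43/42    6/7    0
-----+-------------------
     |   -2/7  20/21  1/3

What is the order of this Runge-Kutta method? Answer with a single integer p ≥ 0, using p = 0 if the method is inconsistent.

b = (-2/7, 20/21, 1/3)
c = (0, 7/12, -1/6)
Ac = (0, 0, 1/2)
Σ b_i: (-2/7)·1 + 20/21·1 + 1/3·1 = 1 ✓
b·c: 20/21·7/12 + 1/3·(-1/6) = 1/2 ✓
b·c²: 20/21·49/144 + 1/3·1/36 = 1/3 ✓
b·Ac: 1/3·1/2 = 1/6 ✓; 3 stages ⇒ order 3.

3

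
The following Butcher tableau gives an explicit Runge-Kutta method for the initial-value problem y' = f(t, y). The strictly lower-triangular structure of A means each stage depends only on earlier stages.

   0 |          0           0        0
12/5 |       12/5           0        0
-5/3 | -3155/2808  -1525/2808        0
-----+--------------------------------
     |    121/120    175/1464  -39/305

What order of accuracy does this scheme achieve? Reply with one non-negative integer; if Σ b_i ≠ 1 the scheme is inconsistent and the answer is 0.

3

b = (121/120, 175/1464, -39/305)
c = (0, 12/5, -5/3)
Ac = (0, 0, -305/234)
Σ b_i: 121/120·1 + 175/1464·1 + (-39/305)·1 = 1 ✓
b·c: 175/1464·12/5 + (-39/305)·(-5/3) = 1/2 ✓
b·c²: 175/1464·144/25 + (-39/305)·25/9 = 1/3 ✓
b·Ac: (-39/305)·(-305/234) = 1/6 ✓; 3 stages ⇒ order 3.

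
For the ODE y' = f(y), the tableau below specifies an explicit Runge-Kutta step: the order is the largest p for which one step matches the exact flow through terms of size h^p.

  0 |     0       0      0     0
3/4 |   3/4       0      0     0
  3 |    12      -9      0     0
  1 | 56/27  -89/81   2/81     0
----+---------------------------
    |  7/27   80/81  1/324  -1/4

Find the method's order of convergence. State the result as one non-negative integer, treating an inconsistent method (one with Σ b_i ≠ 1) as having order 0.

b = (7/27, 80/81, 1/324, -1/4)
c = (0, 3/4, 3, 1)
Ac = (0, 0, -27/4, -3/4)
Σ b_i: 7/27·1 + 80/81·1 + 1/324·1 + (-1/4)·1 = 1 ✓
b·c: 80/81·3/4 + 1/324·3 + (-1/4)·1 = 1/2 ✓
b·c²: 80/81·9/16 + 1/324·9 + (-1/4)·1 = 1/3 ✓
b·Ac: 1/324·(-27/4) + (-1/4)·(-3/4) = 1/6 ✓
b·c³: 80/81·27/64 + 1/324·27 + (-1/4)·1 = 1/4 ✓
b·(c∘Ac): 1/324·(-81/4) + (-1/4)·(-3/4) = 1/8 ✓
b·Ac²: 1/324·(-81/16) + (-1/4)·(-19/48) = 1/12 ✓
b·A²c: (-1/4)·(-1/6) = 1/24 ✓; 4 stages ⇒ order 4.

4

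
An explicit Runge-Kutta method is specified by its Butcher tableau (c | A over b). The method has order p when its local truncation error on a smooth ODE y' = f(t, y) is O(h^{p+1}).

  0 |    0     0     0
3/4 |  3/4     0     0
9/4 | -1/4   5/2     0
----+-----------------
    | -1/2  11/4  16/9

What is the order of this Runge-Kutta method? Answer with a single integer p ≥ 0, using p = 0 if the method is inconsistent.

b = (-1/2, 11/4, 16/9)
c = (0, 3/4, 9/4)
Ac = (0, 0, 15/8)
Σ b_i: (-1/2)·1 + 11/4·1 + 16/9·1 = 145/36 ≠ 1 ⇒ order 0.

0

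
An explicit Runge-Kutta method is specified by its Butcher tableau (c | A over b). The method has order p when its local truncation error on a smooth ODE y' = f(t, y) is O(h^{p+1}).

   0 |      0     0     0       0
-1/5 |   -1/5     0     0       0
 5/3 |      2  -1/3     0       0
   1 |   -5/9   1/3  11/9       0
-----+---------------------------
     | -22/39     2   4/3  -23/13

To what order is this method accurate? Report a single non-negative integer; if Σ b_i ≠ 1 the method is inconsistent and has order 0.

1

b = (-22/39, 2, 4/3, -23/13)
c = (0, -1/5, 5/3, 1)
Ac = (0, 0, 1/15, 266/135)
Σ b_i: (-22/39)·1 + 2·1 + 4/3·1 + (-23/13)·1 = 1 ✓
b·c: 2·(-1/5) + 4/3·5/3 + (-23/13)·1 = 31/585 ≠ 1/2 ⇒ order 1.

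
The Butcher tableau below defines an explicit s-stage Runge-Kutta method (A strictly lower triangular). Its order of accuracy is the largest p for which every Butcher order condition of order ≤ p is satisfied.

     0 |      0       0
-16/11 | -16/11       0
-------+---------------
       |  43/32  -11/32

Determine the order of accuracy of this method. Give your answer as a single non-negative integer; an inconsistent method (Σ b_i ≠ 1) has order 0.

b = (43/32, -11/32)
c = (0, -16/11)
Σ b_i: 43/32·1 + (-11/32)·1 = 1 ✓
b·c: (-11/32)·(-16/11) = 1/2 ✓; 2 stages ⇒ order 2.

2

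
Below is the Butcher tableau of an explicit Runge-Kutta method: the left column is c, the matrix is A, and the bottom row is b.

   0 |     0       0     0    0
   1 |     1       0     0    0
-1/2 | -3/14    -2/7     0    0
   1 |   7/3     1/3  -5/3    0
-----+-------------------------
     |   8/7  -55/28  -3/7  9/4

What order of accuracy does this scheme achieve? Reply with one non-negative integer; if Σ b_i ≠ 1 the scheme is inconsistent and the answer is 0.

2

b = (8/7, -55/28, -3/7, 9/4)
c = (0, 1, -1/2, 1)
Ac = (0, 0, -2/7, 7/6)
Σ b_i: 8/7·1 + (-55/28)·1 + (-3/7)·1 + 9/4·1 = 1 ✓
b·c: (-55/28)·1 + (-3/7)·(-1/2) + 9/4·1 = 1/2 ✓
b·c²: (-55/28)·1 + (-3/7)·1/4 + 9/4·1 = 5/28 ≠ 1/3 ⇒ order 2.
b·Ac: (-3/7)·(-2/7) + 9/4·7/6 = 1077/392 ≠ 1/6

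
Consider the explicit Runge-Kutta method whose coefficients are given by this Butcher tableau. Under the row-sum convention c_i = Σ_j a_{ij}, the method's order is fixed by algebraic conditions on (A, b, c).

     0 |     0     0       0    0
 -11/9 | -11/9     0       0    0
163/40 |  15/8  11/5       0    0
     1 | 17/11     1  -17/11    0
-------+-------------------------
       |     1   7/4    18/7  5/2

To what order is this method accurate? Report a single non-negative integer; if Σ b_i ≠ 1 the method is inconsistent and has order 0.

0

b = (1, 7/4, 18/7, 5/2)
c = (0, -11/9, 163/40, 1)
Ac = (0, 0, -121/45, -29779/3960)
Σ b_i: 1·1 + 7/4·1 + 18/7·1 + 5/2·1 = 219/28 ≠ 1 ⇒ order 0.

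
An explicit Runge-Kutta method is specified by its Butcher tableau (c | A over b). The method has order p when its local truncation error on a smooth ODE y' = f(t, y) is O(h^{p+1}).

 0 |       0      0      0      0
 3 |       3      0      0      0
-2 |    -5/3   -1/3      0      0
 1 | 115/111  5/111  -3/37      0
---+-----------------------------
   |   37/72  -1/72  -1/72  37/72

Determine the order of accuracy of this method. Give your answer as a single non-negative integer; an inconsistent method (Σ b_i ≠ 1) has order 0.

4

b = (37/72, -1/72, -1/72, 37/72)
c = (0, 3, -2, 1)
Ac = (0, 0, -1, 11/37)
Σ b_i: 37/72·1 + (-1/72)·1 + (-1/72)·1 + 37/72·1 = 1 ✓
b·c: (-1/72)·3 + (-1/72)·(-2) + 37/72·1 = 1/2 ✓
b·c²: (-1/72)·9 + (-1/72)·4 + 37/72·1 = 1/3 ✓
b·Ac: (-1/72)·(-1) + 37/72·11/37 = 1/6 ✓
b·c³: (-1/72)·27 + (-1/72)·(-8) + 37/72·1 = 1/4 ✓
b·(c∘Ac): (-1/72)·2 + 37/72·11/37 = 1/8 ✓
b·Ac²: (-1/72)·(-3) + 37/72·3/37 = 1/12 ✓
b·A²c: 37/72·3/37 = 1/24 ✓; 4 stages ⇒ order 4.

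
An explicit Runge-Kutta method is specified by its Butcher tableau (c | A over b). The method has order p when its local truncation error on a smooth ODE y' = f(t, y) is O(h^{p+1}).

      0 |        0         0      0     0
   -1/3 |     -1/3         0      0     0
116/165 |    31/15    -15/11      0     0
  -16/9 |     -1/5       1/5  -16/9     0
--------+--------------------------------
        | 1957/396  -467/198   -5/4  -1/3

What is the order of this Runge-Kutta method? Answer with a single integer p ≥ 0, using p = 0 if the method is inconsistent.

b = (1957/396, -467/198, -5/4, -1/3)
c = (0, -1/3, 116/165, -16/9)
Ac = (0, 0, 5/11, -391/297)
Σ b_i: 1957/396·1 + (-467/198)·1 + (-5/4)·1 + (-1/3)·1 = 1 ✓
b·c: (-467/198)·(-1/3) + (-5/4)·116/165 + (-1/3)·(-16/9) = 1/2 ✓
b·c²: (-467/198)·1/9 + (-5/4)·13456/27225 + (-1/3)·256/81 = -568471/294030 ≠ 1/3 ⇒ order 2.
b·Ac: (-5/4)·5/11 + (-1/3)·(-391/297) = -461/3564 ≠ 1/6

2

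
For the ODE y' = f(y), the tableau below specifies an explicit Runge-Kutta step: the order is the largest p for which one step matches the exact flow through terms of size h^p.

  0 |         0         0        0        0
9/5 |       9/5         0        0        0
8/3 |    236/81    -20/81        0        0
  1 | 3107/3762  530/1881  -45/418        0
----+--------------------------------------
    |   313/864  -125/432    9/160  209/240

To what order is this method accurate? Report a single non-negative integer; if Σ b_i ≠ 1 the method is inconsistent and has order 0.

4

b = (313/864, -125/432, 9/160, 209/240)
c = (0, 9/5, 8/3, 1)
Ac = (0, 0, -4/9, 46/209)
Σ b_i: 313/864·1 + (-125/432)·1 + 9/160·1 + 209/240·1 = 1 ✓
b·c: (-125/432)·9/5 + 9/160·8/3 + 209/240·1 = 1/2 ✓
b·c²: (-125/432)·81/25 + 9/160·64/9 + 209/240·1 = 1/3 ✓
b·Ac: 9/160·(-4/9) + 209/240·46/209 = 1/6 ✓
b·c³: (-125/432)·729/125 + 9/160·512/27 + 209/240·1 = 1/4 ✓
b·(c∘Ac): 9/160·(-32/27) + 209/240·46/209 = 1/8 ✓
b·Ac²: 9/160·(-4/5) + 209/240·14/95 = 1/12 ✓
b·A²c: 209/240·10/209 = 1/24 ✓; 4 stages ⇒ order 4.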